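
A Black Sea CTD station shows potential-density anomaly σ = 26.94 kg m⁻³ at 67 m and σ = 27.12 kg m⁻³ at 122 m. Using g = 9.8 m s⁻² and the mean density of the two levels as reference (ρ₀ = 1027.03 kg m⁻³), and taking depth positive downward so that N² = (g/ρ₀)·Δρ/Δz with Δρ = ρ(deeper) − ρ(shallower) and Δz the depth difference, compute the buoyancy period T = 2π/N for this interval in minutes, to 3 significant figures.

18.7 min

Δρ = 1027.12 − 1026.94 = 0.18 kg m⁻³ over Δz = 122 − 67 = 55 m.
N² = (9.8/1027.03) × (0.18/55) = 3.1229 × 10⁻⁵ s⁻².
N = √(3.1229 × 10⁻⁵) = 5.5883 × 10⁻³ rad s⁻¹, so T = 2π/N = 1.1243 × 10³ s = 18.738 min ≈ 18.7 min.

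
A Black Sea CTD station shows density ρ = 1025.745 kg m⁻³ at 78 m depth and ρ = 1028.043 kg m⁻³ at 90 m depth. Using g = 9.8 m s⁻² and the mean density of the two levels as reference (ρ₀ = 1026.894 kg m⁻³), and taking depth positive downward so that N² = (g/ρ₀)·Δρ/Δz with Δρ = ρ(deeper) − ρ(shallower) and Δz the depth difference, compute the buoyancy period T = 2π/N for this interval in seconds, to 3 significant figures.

147 s

Δρ = 1028.043 − 1025.745 = 2.298 kg m⁻³ over Δz = 90 − 78 = 12 m.
N² = (9.8/1026.894) × (2.298/12) = 1.8275 × 10⁻³ s⁻².
N = √(1.8275 × 10⁻³) = 0.042749 rad s⁻¹, so T = 2π/N = 146.98 s ≈ 147 s.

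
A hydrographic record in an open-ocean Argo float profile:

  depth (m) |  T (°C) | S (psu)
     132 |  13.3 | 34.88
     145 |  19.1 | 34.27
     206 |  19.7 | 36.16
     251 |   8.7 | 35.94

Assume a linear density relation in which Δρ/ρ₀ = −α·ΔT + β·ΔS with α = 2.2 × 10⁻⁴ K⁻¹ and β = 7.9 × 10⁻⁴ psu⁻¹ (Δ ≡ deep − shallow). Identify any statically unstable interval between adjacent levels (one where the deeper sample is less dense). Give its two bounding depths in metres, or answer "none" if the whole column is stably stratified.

Evaluate Δρ/ρ₀ = −αΔT + βΔS across each adjacent pair:
  132–145 m: −αΔT+βΔS = −(2.2 × 10⁻⁴)(+5.8)+(7.9 × 10⁻⁴)(-0.61) = -1.8 × 10⁻³ → UNSTABLE
  145–206 m: −αΔT+βΔS = −(2.2 × 10⁻⁴)(+0.6)+(7.9 × 10⁻⁴)(+1.89) = 1.4 × 10⁻³ → stable
  206–251 m: −αΔT+βΔS = −(2.2 × 10⁻⁴)(-11.0)+(7.9 × 10⁻⁴)(-0.22) = 2.2 × 10⁻³ → stable
The 132–145 m interval has Δρ < 0: lighter water underlies denser water.

132–145 m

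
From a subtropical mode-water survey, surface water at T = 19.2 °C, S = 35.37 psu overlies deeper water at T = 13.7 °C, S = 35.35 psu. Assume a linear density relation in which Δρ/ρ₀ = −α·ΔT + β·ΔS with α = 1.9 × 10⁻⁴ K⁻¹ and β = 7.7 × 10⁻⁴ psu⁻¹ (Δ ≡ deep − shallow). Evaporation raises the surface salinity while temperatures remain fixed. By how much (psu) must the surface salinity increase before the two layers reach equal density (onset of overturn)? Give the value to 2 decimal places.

Neutral buoyancy requires −α(T_deep − T_surf) + β(S_deep − S_surf′) = 0.
S_surf′ = S_deep − (α/β)·ΔT = 35.35 − (1.9 × 10⁻⁴/7.7 × 10⁻⁴)·(-5.5) = 36.7071 psu.
Increase required: 36.7071 − 35.37 = 1.3371 psu.

1.34 psu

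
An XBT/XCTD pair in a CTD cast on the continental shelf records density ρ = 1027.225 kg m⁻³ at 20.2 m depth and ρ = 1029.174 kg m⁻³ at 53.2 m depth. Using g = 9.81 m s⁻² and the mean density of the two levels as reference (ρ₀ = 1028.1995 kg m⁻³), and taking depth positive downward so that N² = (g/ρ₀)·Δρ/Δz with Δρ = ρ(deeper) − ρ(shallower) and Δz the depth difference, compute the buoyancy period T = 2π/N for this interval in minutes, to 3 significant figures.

4.41 min

Δρ = 1029.174 − 1027.225 = 1.949 kg m⁻³ over Δz = 53.2 − 20.2 = 33 m.
N² = (9.81/1028.1995) × (1.949/33) = 5.6349 × 10⁻⁴ s⁻².
N = √(5.6349 × 10⁻⁴) = 0.023738 rad s⁻¹, so T = 2π/N = 264.69 s = 4.4115 min ≈ 4.41 min.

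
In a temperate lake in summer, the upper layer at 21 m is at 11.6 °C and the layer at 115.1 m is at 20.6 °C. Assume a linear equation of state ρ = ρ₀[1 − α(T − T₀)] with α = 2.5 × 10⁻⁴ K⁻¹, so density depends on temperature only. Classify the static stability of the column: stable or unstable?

unstable

ΔT = 20.6 − 11.6 = +9.0 K, so Δρ/ρ₀ = −αΔT = -2.25 × 10⁻³.
Δρ/ρ₀ < 0, so Δρ < 0: deeper water is lighter → statically unstable; the column would overturn.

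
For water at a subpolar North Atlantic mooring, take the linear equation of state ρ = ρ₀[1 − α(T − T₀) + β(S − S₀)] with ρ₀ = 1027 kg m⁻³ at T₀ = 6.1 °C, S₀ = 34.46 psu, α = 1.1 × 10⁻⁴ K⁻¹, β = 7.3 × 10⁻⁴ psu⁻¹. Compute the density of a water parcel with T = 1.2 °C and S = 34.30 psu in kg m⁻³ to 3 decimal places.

T − T₀ = -4.9 K, S − S₀ = -0.16 psu.
Bracket = 1 − α·(-4.9) + β·(-0.16) = 1 + (4.222 × 10⁻⁴) = 1.0004222.
ρ = 1027 × 1.0004222 = 1027.434 kg m⁻³.

1027.434 kg m⁻³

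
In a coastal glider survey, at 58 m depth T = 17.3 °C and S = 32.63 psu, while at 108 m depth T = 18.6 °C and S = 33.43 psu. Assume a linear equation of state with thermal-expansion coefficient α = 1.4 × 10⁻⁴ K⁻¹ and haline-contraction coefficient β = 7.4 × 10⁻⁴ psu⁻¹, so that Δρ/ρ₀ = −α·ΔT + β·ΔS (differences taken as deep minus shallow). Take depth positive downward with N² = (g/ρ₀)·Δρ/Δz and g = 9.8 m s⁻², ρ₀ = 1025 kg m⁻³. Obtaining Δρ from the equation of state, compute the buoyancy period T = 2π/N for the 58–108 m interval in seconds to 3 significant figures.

701 s

ΔT = +1.3 K, ΔS = +0.80 psu (deep − shallow).
Δρ/ρ₀ = −αΔT + βΔS = -1.82 × 10⁻⁴ + 5.92 × 10⁻⁴ = 4.10 × 10⁻⁴, so Δρ ≈ 0.4203 kg m⁻³.
N² = (g/ρ₀)·Δρ/Δz = g·(Δρ/ρ₀)/Δz = 9.8 × 4.10 × 10⁻⁴ / 50 = 8.0360 × 10⁻⁵ s⁻².
N = √(8.0360 × 10⁻⁵) = 8.9644 × 10⁻³ rad s⁻¹ → T = 2π/N = 700.90 s ≈ 701 s.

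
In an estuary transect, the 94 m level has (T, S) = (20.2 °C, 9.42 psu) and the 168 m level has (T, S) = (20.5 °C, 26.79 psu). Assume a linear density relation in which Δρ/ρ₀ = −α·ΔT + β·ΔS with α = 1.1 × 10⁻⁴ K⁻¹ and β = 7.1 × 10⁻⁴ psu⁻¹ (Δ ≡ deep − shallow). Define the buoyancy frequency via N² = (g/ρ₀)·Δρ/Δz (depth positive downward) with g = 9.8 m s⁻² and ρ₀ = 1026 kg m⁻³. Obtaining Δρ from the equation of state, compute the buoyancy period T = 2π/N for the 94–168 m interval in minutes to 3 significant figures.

ΔT = +0.3 K, ΔS = +17.37 psu (deep − shallow).
Δρ/ρ₀ = −αΔT + βΔS = -3.30 × 10⁻⁵ + 0.0123327 = 0.0122997, so Δρ ≈ 12.62 kg m⁻³.
N² = (g/ρ₀)·Δρ/Δz = g·(Δρ/ρ₀)/Δz = 9.8 × 0.0122997 / 74 = 1.6289 × 10⁻³ s⁻².
N = √(1.6289 × 10⁻³) = 0.040360 rad s⁻¹ → T = 2π/N = 155.68 s = 2.5947 min ≈ 2.59 min.

2.59 min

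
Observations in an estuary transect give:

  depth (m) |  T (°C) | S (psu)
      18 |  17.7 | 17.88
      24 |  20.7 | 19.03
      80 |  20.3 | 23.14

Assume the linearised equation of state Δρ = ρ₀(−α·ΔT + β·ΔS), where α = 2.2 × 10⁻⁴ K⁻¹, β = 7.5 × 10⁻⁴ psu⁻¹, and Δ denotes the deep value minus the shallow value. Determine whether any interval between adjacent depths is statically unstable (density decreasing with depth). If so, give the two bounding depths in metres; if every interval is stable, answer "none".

Evaluate Δρ/ρ₀ = −αΔT + βΔS across each adjacent pair:
  18–24 m: −αΔT+βΔS = −(2.2 × 10⁻⁴)(+3.0)+(7.5 × 10⁻⁴)(+1.15) = 2.0 × 10⁻⁴ → stable
  24–80 m: −αΔT+βΔS = −(2.2 × 10⁻⁴)(-0.4)+(7.5 × 10⁻⁴)(+4.11) = 3.2 × 10⁻³ → stable
Every interval has Δρ > 0: the column is stably stratified throughout.

none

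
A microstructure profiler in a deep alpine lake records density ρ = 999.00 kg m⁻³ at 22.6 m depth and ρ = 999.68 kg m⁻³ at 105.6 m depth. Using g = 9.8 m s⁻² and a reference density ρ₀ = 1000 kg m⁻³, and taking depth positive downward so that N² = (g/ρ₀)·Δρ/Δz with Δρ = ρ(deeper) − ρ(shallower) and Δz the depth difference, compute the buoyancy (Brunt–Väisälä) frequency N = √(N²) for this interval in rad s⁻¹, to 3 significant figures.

Δρ = 999.68 − 999.00 = 0.68 kg m⁻³ over Δz = 105.6 − 22.6 = 83 m.
N² = (9.8/1000) × (0.68/83) = 8.0289 × 10⁻⁵ s⁻².
N = √(8.0289 × 10⁻⁵) = 8.9604 × 10⁻³ rad s⁻¹ ≈ 8.96 × 10⁻³ rad s⁻¹.
Since Δρ > 0 the layer is stably stratified.

8.96 × 10⁻³ rad s⁻¹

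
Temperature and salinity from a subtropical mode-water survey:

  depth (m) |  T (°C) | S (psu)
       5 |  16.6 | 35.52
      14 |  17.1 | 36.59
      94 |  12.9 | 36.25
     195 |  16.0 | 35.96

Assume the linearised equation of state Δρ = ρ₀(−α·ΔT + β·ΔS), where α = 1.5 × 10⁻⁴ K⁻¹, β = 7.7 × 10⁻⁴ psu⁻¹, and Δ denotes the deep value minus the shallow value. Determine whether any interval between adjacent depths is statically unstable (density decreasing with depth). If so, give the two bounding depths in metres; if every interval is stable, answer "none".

94–195 m

Evaluate Δρ/ρ₀ = −αΔT + βΔS across each adjacent pair:
  5–14 m: −αΔT+βΔS = −(1.5 × 10⁻⁴)(+0.5)+(7.7 × 10⁻⁴)(+1.07) = 7.5 × 10⁻⁴ → stable
  14–94 m: −αΔT+βΔS = −(1.5 × 10⁻⁴)(-4.2)+(7.7 × 10⁻⁴)(-0.34) = 3.7 × 10⁻⁴ → stable
  94–195 m: −αΔT+βΔS = −(1.5 × 10⁻⁴)(+3.1)+(7.7 × 10⁻⁴)(-0.29) = -6.9 × 10⁻⁴ → UNSTABLE
The 94–195 m interval has Δρ < 0: lighter water underlies denser water.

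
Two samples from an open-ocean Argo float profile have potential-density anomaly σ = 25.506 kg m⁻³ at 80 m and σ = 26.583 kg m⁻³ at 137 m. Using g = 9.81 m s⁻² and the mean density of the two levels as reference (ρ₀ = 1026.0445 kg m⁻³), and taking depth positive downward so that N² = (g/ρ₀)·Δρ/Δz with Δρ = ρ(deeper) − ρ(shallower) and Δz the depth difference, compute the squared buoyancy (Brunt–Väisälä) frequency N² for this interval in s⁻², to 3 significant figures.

Δρ = 1026.583 − 1025.506 = 1.077 kg m⁻³ over Δz = 137 − 80 = 57 m.
N² = (9.81/1026.0445) × (1.077/57) = 1.8065 × 10⁻⁴ s⁻² ≈ 1.81 × 10⁻⁴ s⁻².
Since Δρ > 0 the layer is stably stratified.

1.81 × 10⁻⁴ s⁻²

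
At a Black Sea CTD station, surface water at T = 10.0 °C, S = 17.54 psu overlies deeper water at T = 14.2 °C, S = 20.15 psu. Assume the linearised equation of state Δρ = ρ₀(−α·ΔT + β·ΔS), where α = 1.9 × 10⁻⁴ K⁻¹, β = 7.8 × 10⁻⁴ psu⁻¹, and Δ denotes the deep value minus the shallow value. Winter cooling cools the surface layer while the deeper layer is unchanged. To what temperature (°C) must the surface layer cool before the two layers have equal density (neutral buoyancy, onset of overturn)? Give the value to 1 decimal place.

3.5 °C

Neutral buoyancy requires Δρ = 0, i.e. −α(T_deep − T_surf′) + β(S_deep − S_surf) = 0.
T_surf′ = T_deep − (β/α)·ΔS = 14.2 − (7.8 × 10⁻⁴/1.9 × 10⁻⁴)·(+2.61) = 3.485 °C.
Cooling required: 10.0 − (3.485) = 6.515 °C.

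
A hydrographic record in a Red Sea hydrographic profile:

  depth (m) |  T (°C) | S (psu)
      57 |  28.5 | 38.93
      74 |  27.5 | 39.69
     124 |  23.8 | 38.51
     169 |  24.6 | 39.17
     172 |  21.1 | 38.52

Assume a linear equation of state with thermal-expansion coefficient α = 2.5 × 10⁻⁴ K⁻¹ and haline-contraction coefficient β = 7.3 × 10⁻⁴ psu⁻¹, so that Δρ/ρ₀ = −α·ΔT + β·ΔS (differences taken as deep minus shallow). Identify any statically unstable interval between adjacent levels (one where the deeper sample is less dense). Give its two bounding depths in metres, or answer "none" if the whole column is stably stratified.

Evaluate Δρ/ρ₀ = −αΔT + βΔS across each adjacent pair:
  57–74 m: −αΔT+βΔS = −(2.5 × 10⁻⁴)(-1.0)+(7.3 × 10⁻⁴)(+0.76) = 8.0 × 10⁻⁴ → stable
  74–124 m: −αΔT+βΔS = −(2.5 × 10⁻⁴)(-3.7)+(7.3 × 10⁻⁴)(-1.18) = 6.4 × 10⁻⁵ → stable
  124–169 m: −αΔT+βΔS = −(2.5 × 10⁻⁴)(+0.8)+(7.3 × 10⁻⁴)(+0.66) = 2.8 × 10⁻⁴ → stable
  169–172 m: −αΔT+βΔS = −(2.5 × 10⁻⁴)(-3.5)+(7.3 × 10⁻⁴)(-0.65) = 4.0 × 10⁻⁴ → stable
Every interval has Δρ > 0: the column is stably stratified throughout.

none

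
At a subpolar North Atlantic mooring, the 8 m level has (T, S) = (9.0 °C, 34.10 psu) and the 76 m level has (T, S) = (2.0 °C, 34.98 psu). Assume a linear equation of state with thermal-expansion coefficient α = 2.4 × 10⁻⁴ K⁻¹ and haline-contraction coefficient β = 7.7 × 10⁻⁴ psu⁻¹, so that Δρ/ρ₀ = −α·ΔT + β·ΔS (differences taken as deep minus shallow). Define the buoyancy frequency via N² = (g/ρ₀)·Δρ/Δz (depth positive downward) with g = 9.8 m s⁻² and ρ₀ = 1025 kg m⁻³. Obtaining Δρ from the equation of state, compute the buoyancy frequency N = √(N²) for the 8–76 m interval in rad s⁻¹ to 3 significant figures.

ΔT = -7.0 K, ΔS = +0.88 psu (deep − shallow).
Δρ/ρ₀ = −αΔT + βΔS = 1.68 × 10⁻³ + 6.776 × 10⁻⁴ = 2.3576 × 10⁻³, so Δρ ≈ 2.417 kg m⁻³.
N² = (g/ρ₀)·Δρ/Δz = g·(Δρ/ρ₀)/Δz = 9.8 × 2.3576 × 10⁻³ / 68 = 3.3977 × 10⁻⁴ s⁻².
N = √(3.3977 × 10⁻⁴) = 0.018433 rad s⁻¹ ≈ 0.0184 rad s⁻¹.

0.0184 rad s⁻¹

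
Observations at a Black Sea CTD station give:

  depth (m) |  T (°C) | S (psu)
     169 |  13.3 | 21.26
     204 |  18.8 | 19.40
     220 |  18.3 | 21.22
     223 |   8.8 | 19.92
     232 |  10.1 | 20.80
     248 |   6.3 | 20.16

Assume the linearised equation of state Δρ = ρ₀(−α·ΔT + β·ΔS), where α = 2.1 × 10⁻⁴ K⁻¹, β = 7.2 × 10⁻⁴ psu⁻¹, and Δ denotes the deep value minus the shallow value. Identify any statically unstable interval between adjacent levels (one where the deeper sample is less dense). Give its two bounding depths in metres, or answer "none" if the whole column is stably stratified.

Evaluate Δρ/ρ₀ = −αΔT + βΔS across each adjacent pair:
  169–204 m: −αΔT+βΔS = −(2.1 × 10⁻⁴)(+5.5)+(7.2 × 10⁻⁴)(-1.86) = -2.5 × 10⁻³ → UNSTABLE
  204–220 m: −αΔT+βΔS = −(2.1 × 10⁻⁴)(-0.5)+(7.2 × 10⁻⁴)(+1.82) = 1.4 × 10⁻³ → stable
  220–223 m: −αΔT+βΔS = −(2.1 × 10⁻⁴)(-9.5)+(7.2 × 10⁻⁴)(-1.30) = 1.1 × 10⁻³ → stable
  223–232 m: −αΔT+βΔS = −(2.1 × 10⁻⁴)(+1.3)+(7.2 × 10⁻⁴)(+0.88) = 3.6 × 10⁻⁴ → stable
  232–248 m: −αΔT+βΔS = −(2.1 × 10⁻⁴)(-3.8)+(7.2 × 10⁻⁴)(-0.64) = 3.4 × 10⁻⁴ → stable
The 169–204 m interval has Δρ < 0: lighter water underlies denser water.

169–204 m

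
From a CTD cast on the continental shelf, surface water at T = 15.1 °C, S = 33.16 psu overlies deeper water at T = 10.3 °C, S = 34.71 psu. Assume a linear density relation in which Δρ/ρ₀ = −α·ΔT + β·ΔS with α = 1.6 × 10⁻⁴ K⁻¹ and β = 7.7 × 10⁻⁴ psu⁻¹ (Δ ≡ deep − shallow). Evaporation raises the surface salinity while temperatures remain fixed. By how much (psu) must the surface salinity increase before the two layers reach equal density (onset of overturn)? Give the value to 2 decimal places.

Neutral buoyancy requires −α(T_deep − T_surf) + β(S_deep − S_surf′) = 0.
S_surf′ = S_deep − (α/β)·ΔT = 34.71 − (1.6 × 10⁻⁴/7.7 × 10⁻⁴)·(-4.8) = 35.7074 psu.
Increase required: 35.7074 − 33.16 = 2.5474 psu.

2.55 psu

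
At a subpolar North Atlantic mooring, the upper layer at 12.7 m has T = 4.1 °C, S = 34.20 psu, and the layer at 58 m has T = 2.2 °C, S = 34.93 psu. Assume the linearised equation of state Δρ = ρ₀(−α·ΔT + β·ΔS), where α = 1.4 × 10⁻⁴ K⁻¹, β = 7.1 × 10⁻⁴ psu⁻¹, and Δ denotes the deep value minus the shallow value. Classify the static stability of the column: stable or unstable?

ΔT = 2.2 − 4.1 = -1.9 K and ΔS = 34.93 − 34.20 = +0.73 psu (deep − shallow).
−αΔT = 2.66 × 10⁻⁴; βΔS = 5.183 × 10⁻⁴; sum Δρ/ρ₀ = 7.843 × 10⁻⁴.
Δρ/ρ₀ > 0, so Δρ > 0: deeper water is denser → statically stable.

stable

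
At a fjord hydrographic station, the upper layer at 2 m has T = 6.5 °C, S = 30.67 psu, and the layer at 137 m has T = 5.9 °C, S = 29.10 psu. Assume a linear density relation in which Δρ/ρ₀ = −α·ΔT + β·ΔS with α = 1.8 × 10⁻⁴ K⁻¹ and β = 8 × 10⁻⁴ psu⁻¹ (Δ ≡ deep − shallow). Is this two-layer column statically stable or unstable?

ΔT = 5.9 − 6.5 = -0.6 K and ΔS = 29.10 − 30.67 = -1.57 psu (deep − shallow).
−αΔT = 1.08 × 10⁻⁴; βΔS = -1.256 × 10⁻³; sum Δρ/ρ₀ = -1.148 × 10⁻³.
Δρ/ρ₀ < 0, so Δρ < 0: deeper water is lighter → statically unstable; the column would overturn.

unstable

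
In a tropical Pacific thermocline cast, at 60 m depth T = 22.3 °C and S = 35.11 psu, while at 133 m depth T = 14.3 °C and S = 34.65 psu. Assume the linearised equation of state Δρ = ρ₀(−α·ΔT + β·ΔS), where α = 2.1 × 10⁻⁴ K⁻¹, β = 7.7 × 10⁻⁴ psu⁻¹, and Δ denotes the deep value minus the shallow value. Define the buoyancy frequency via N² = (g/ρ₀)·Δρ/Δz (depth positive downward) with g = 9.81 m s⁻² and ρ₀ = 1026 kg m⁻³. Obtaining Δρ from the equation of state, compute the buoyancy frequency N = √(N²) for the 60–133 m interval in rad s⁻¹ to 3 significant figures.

0.0133 rad s⁻¹

ΔT = -8.0 K, ΔS = -0.46 psu (deep − shallow).
Δρ/ρ₀ = −αΔT + βΔS = 1.68 × 10⁻³ − 3.542 × 10⁻⁴ = 1.3258 × 10⁻³, so Δρ ≈ 1.360 kg m⁻³.
N² = (g/ρ₀)·Δρ/Δz = g·(Δρ/ρ₀)/Δz = 9.81 × 1.3258 × 10⁻³ / 73 = 1.7817 × 10⁻⁴ s⁻².
N = √(1.7817 × 10⁻⁴) = 0.013348 rad s⁻¹ ≈ 0.0133 rad s⁻¹.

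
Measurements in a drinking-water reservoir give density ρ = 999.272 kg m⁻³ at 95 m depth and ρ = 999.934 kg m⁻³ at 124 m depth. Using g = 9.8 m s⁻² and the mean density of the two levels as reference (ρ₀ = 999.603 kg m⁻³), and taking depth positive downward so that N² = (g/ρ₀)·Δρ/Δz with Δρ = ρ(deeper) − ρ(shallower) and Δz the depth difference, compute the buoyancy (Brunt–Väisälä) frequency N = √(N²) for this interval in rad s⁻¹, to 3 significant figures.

Δρ = 999.934 − 999.272 = 0.662 kg m⁻³ over Δz = 124 − 95 = 29 m.
N² = (9.8/999.603) × (0.662/29) = 2.2380 × 10⁻⁴ s⁻².
N = √(2.2380 × 10⁻⁴) = 0.014960 rad s⁻¹ ≈ 0.0150 rad s⁻¹.

0.0150 rad s⁻¹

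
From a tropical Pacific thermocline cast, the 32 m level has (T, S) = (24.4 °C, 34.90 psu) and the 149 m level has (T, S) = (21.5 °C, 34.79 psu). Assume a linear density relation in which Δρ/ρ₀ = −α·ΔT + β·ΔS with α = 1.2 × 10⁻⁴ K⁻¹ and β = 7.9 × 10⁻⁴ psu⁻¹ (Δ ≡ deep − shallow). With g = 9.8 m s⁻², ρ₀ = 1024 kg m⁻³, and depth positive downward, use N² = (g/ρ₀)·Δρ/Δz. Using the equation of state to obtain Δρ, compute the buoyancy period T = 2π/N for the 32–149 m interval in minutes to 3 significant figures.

ΔT = -2.9 K, ΔS = -0.11 psu (deep − shallow).
Δρ/ρ₀ = −αΔT + βΔS = 3.48 × 10⁻⁴ − 8.69 × 10⁻⁵ = 2.611 × 10⁻⁴, so Δρ ≈ 0.2674 kg m⁻³.
N² = (g/ρ₀)·Δρ/Δz = g·(Δρ/ρ₀)/Δz = 9.8 × 2.611 × 10⁻⁴ / 117 = 2.1870 × 10⁻⁵ s⁻².
N = √(2.1870 × 10⁻⁵) = 4.6765 × 10⁻³ rad s⁻¹ → T = 2π/N = 1.3436 × 10³ s = 22.393 min ≈ 22.4 min.

22.4 min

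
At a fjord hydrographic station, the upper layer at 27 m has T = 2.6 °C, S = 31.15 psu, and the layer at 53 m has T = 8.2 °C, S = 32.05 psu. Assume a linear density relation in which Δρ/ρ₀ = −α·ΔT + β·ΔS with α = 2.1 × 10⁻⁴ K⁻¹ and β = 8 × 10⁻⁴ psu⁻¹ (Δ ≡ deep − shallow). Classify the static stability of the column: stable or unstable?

unstable

ΔT = 8.2 − 2.6 = +5.6 K and ΔS = 32.05 − 31.15 = +0.90 psu (deep − shallow).
−αΔT = -1.176 × 10⁻³; βΔS = 7.20 × 10⁻⁴; sum Δρ/ρ₀ = -4.56 × 10⁻⁴.
Δρ/ρ₀ < 0, so Δρ < 0: deeper water is lighter → statically unstable; the column would overturn.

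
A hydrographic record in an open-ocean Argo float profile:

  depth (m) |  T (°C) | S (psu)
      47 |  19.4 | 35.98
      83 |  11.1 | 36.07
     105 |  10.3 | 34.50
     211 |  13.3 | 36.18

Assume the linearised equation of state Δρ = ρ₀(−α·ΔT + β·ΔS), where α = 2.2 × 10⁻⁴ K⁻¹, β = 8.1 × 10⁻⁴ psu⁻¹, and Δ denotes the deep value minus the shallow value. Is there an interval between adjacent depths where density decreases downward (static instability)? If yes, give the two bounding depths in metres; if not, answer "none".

Evaluate Δρ/ρ₀ = −αΔT + βΔS across each adjacent pair:
  47–83 m: −αΔT+βΔS = −(2.2 × 10⁻⁴)(-8.3)+(8.1 × 10⁻⁴)(+0.09) = 1.9 × 10⁻³ → stable
  83–105 m: −αΔT+βΔS = −(2.2 × 10⁻⁴)(-0.8)+(8.1 × 10⁻⁴)(-1.57) = -1.1 × 10⁻³ → UNSTABLE
  105–211 m: −αΔT+βΔS = −(2.2 × 10⁻⁴)(+3.0)+(8.1 × 10⁻⁴)(+1.68) = 7.0 × 10⁻⁴ → stable
The 83–105 m interval has Δρ < 0: lighter water underlies denser water.

83–105 m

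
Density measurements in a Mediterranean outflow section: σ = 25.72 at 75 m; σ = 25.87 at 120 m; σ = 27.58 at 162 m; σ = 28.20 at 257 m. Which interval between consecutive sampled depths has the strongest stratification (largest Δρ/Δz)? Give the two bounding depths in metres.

120–162 m

Compute the density gradient over each adjacent pair:
  75–120 m: Δρ/Δz = 0.15/45 = 3.3 × 10⁻³ kg m⁻⁴
  120–162 m: Δρ/Δz = 1.71/42 = 0.041 kg m⁻⁴
  162–257 m: Δρ/Δz = 0.62/95 = 6.5 × 10⁻³ kg m⁻⁴
The largest gradient is in the 120–162 m interval — the pycnocline.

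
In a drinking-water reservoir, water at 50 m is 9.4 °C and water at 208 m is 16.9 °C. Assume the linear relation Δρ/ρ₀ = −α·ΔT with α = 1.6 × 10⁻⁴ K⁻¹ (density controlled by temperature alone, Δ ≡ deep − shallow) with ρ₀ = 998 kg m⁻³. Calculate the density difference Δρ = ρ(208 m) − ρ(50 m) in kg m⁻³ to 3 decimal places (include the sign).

ΔT = +7.5 K, Δρ/ρ₀ = −αΔT = -1.20 × 10⁻³.
Δρ = 998 × (-1.20 × 10⁻³) = -1.198 kg m⁻³.
Negative Δρ: lighter below, statically unstable.

-1.198 kg m⁻³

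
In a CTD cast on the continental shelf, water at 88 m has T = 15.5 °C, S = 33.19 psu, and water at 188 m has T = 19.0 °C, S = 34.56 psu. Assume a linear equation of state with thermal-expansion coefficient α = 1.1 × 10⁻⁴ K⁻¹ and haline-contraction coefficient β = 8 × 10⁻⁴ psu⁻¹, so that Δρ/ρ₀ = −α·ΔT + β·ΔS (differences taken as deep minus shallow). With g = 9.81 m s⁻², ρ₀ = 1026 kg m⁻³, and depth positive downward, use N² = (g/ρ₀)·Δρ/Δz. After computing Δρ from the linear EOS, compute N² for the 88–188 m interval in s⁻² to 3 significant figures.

6.97 × 10⁻⁵ s⁻²

ΔT = +3.5 K, ΔS = +1.37 psu (deep − shallow).
Δρ/ρ₀ = −αΔT + βΔS = -3.85 × 10⁻⁴ + 1.096 × 10⁻³ = 7.11 × 10⁻⁴, so Δρ ≈ 0.7295 kg m⁻³.
N² = (g/ρ₀)·Δρ/Δz = g·(Δρ/ρ₀)/Δz = 9.81 × 7.11 × 10⁻⁴ / 100 = 6.9749 × 10⁻⁵ s⁻² ≈ 6.97 × 10⁻⁵ s⁻².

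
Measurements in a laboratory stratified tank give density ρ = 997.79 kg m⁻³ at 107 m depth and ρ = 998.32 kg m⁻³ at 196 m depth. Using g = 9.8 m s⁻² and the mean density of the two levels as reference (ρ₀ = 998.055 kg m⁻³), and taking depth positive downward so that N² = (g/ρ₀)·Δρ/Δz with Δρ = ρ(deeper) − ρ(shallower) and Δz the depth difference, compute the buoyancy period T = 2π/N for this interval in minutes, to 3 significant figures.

13.7 min

Δρ = 998.32 − 997.79 = 0.53 kg m⁻³ over Δz = 196 − 107 = 89 m.
N² = (9.8/998.055) × (0.53/89) = 5.8473 × 10⁻⁵ s⁻².
N = √(5.8473 × 10⁻⁵) = 7.6468 × 10⁻³ rad s⁻¹, so T = 2π/N = 821.68 s = 13.695 min ≈ 13.7 min.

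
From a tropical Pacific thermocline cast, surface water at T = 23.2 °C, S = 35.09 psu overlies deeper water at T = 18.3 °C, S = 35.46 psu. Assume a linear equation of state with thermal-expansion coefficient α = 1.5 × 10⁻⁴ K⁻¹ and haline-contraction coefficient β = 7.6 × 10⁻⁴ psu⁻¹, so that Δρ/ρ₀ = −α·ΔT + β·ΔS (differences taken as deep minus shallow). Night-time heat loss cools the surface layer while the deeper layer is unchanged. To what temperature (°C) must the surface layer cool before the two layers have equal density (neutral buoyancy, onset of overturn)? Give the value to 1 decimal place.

16.4 °C

Neutral buoyancy requires Δρ = 0, i.e. −α(T_deep − T_surf′) + β(S_deep − S_surf) = 0.
T_surf′ = T_deep − (β/α)·ΔS = 18.3 − (7.6 × 10⁻⁴/1.5 × 10⁻⁴)·(+0.37) = 16.425 °C.
Cooling required: 23.2 − (16.425) = 6.775 °C.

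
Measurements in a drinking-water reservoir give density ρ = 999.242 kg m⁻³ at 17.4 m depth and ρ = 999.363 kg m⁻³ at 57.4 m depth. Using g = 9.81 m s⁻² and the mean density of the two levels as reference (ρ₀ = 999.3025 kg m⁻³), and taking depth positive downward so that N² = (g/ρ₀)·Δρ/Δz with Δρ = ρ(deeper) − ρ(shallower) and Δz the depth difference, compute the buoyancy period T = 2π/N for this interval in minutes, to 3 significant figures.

Δρ = 999.363 − 999.242 = 0.121 kg m⁻³ over Δz = 57.4 − 17.4 = 40 m.
N² = (9.81/999.3025) × (0.121/40) = 2.9696 × 10⁻⁵ s⁻².
N = √(2.9696 × 10⁻⁵) = 5.4494 × 10⁻³ rad s⁻¹, so T = 2π/N = 1.1530 × 10³ s = 19.217 min ≈ 19.2 min.

19.2 min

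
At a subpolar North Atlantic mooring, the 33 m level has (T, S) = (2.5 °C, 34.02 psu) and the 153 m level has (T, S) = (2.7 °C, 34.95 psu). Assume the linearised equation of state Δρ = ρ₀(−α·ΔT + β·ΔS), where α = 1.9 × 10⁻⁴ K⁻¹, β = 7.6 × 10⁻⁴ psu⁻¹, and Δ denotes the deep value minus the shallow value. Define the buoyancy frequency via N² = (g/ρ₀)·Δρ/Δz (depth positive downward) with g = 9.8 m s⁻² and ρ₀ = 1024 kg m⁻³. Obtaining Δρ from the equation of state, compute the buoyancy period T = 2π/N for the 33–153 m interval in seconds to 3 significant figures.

ΔT = +0.2 K, ΔS = +0.93 psu (deep − shallow).
Δρ/ρ₀ = −αΔT + βΔS = -3.80 × 10⁻⁵ + 7.068 × 10⁻⁴ = 6.688 × 10⁻⁴, so Δρ ≈ 0.6849 kg m⁻³.
N² = (g/ρ₀)·Δρ/Δz = g·(Δρ/ρ₀)/Δz = 9.8 × 6.688 × 10⁻⁴ / 120 = 5.4619 × 10⁻⁵ s⁻².
N = √(5.4619 × 10⁻⁵) = 7.3905 × 10⁻³ rad s⁻¹ → T = 2π/N = 850.17 s ≈ 850 s.

850 s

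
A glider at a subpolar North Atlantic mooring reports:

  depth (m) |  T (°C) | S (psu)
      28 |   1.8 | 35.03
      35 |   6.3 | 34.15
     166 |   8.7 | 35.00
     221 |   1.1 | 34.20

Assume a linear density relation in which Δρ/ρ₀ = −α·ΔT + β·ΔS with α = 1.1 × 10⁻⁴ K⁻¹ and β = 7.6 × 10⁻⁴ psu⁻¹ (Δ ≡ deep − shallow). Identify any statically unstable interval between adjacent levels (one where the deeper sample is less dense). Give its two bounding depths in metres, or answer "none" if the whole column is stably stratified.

Evaluate Δρ/ρ₀ = −αΔT + βΔS across each adjacent pair:
  28–35 m: −αΔT+βΔS = −(1.1 × 10⁻⁴)(+4.5)+(7.6 × 10⁻⁴)(-0.88) = -1.2 × 10⁻³ → UNSTABLE
  35–166 m: −αΔT+βΔS = −(1.1 × 10⁻⁴)(+2.4)+(7.6 × 10⁻⁴)(+0.85) = 3.8 × 10⁻⁴ → stable
  166–221 m: −αΔT+βΔS = −(1.1 × 10⁻⁴)(-7.6)+(7.6 × 10⁻⁴)(-0.80) = 2.3 × 10⁻⁴ → stable
The 28–35 m interval has Δρ < 0: lighter water underlies denser water.

28–35 m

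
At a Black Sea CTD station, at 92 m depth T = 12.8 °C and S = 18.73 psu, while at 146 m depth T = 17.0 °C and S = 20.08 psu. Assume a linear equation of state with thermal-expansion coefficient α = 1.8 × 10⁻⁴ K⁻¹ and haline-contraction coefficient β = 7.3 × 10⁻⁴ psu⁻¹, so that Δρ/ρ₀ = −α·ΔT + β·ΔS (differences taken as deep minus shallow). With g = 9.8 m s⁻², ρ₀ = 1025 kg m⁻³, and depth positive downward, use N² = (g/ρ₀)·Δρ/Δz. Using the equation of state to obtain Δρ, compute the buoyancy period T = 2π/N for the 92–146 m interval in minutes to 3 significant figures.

ΔT = +4.2 K, ΔS = +1.35 psu (deep − shallow).
Δρ/ρ₀ = −αΔT + βΔS = -7.56 × 10⁻⁴ + 9.855 × 10⁻⁴ = 2.295 × 10⁻⁴, so Δρ ≈ 0.2352 kg m⁻³.
N² = (g/ρ₀)·Δρ/Δz = g·(Δρ/ρ₀)/Δz = 9.8 × 2.295 × 10⁻⁴ / 54 = 4.1650 × 10⁻⁵ s⁻².
N = √(4.1650 × 10⁻⁵) = 6.4537 × 10⁻³ rad s⁻¹ → T = 2π/N = 973.58 s = 16.226 min ≈ 16.2 min.

16.2 min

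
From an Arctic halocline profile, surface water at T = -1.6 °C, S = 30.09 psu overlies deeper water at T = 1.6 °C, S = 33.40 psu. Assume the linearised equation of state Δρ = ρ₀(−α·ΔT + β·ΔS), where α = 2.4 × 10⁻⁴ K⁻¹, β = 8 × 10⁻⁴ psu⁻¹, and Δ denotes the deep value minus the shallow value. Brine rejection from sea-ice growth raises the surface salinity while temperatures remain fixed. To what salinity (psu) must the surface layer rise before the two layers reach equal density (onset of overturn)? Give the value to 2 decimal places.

Neutral buoyancy requires −α(T_deep − T_surf) + β(S_deep − S_surf′) = 0.
S_surf′ = S_deep − (α/β)·ΔT = 33.40 − (2.4 × 10⁻⁴/8 × 10⁻⁴)·(+3.2) = 32.4400 psu.
Increase required: 32.4400 − 30.09 = 2.3500 psu.

32.44 psu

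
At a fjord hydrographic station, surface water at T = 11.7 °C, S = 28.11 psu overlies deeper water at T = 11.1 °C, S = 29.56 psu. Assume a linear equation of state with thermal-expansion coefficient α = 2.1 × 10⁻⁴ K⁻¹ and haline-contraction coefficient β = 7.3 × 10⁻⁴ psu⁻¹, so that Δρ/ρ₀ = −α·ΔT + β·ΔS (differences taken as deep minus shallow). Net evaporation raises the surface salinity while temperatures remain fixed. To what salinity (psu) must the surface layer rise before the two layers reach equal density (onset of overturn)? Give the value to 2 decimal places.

29.73 psu

Neutral buoyancy requires −α(T_deep − T_surf) + β(S_deep − S_surf′) = 0.
S_surf′ = S_deep − (α/β)·ΔT = 29.56 − (2.1 × 10⁻⁴/7.3 × 10⁻⁴)·(-0.6) = 29.7326 psu.
Increase required: 29.7326 − 28.11 = 1.6226 psu.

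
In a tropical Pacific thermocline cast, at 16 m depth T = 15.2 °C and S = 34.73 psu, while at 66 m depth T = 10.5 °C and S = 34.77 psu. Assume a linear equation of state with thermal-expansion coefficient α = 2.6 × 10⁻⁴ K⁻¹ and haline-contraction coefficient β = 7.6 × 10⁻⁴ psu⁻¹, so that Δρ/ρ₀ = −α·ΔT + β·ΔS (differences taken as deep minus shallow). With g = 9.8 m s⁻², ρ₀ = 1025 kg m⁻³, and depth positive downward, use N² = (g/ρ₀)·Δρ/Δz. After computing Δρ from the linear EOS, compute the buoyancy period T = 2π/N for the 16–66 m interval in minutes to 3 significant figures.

ΔT = -4.7 K, ΔS = +0.04 psu (deep − shallow).
Δρ/ρ₀ = −αΔT + βΔS = 1.222 × 10⁻³ + 3.04 × 10⁻⁵ = 1.2524 × 10⁻³, so Δρ ≈ 1.284 kg m⁻³.
N² = (g/ρ₀)·Δρ/Δz = g·(Δρ/ρ₀)/Δz = 9.8 × 1.2524 × 10⁻³ / 50 = 2.4547 × 10⁻⁴ s⁻².
N = √(2.4547 × 10⁻⁴) = 0.015667 rad s⁻¹ → T = 2π/N = 401.05 s = 6.6842 min ≈ 6.68 min.

6.68 min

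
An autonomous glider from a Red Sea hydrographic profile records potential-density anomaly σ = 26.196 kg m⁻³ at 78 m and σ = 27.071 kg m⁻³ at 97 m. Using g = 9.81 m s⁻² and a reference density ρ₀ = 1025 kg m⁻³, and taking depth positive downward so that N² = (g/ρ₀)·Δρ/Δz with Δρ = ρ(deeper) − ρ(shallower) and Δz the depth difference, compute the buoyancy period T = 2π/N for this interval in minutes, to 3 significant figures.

Δρ = 1027.071 − 1026.196 = 0.875 kg m⁻³ over Δz = 97 − 78 = 19 m.
N² = (9.81/1025) × (0.875/19) = 4.4076 × 10⁻⁴ s⁻².
N = √(4.4076 × 10⁻⁴) = 0.020994 rad s⁻¹, so T = 2π/N = 299.28 s = 4.9880 min ≈ 4.99 min.

4.99 min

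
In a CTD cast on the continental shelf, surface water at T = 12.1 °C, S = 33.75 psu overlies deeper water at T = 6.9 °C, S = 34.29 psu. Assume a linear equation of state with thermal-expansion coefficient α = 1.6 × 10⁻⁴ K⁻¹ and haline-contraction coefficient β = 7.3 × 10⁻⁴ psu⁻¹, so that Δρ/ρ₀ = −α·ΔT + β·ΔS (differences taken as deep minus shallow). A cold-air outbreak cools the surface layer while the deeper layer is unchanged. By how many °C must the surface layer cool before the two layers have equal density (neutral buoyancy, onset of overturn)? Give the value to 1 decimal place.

7.7 °C

Neutral buoyancy requires Δρ = 0, i.e. −α(T_deep − T_surf′) + β(S_deep − S_surf) = 0.
T_surf′ = T_deep − (β/α)·ΔS = 6.9 − (7.3 × 10⁻⁴/1.6 × 10⁻⁴)·(+0.54) = 4.436 °C.
Cooling required: 12.1 − (4.436) = 7.664 °C.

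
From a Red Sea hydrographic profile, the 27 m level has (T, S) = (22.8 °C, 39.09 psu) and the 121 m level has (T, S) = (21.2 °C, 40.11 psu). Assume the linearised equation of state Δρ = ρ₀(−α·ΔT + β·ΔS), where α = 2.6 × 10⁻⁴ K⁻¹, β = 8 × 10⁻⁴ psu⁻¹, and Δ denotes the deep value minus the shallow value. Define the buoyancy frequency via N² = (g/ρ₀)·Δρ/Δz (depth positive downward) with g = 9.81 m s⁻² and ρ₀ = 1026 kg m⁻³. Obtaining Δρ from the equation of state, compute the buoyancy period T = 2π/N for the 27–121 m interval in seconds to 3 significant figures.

ΔT = -1.6 K, ΔS = +1.02 psu (deep − shallow).
Δρ/ρ₀ = −αΔT + βΔS = 4.16 × 10⁻⁴ + 8.16 × 10⁻⁴ = 1.232 × 10⁻³, so Δρ ≈ 1.264 kg m⁻³.
N² = (g/ρ₀)·Δρ/Δz = g·(Δρ/ρ₀)/Δz = 9.81 × 1.232 × 10⁻³ / 94 = 1.2857 × 10⁻⁴ s⁻².
N = √(1.2857 × 10⁻⁴) = 0.011339 rad s⁻¹ → T = 2π/N = 554.12 s ≈ 554 s.

554 s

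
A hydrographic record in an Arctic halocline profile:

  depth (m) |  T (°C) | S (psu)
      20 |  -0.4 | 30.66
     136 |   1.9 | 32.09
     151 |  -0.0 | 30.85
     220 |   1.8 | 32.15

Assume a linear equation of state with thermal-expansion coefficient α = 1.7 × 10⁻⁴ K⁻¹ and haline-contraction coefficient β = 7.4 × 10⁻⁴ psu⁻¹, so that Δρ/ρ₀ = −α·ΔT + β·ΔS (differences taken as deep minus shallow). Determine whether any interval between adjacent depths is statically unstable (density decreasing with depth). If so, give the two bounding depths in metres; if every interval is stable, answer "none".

136–151 m

Evaluate Δρ/ρ₀ = −αΔT + βΔS across each adjacent pair:
  20–136 m: −αΔT+βΔS = −(1.7 × 10⁻⁴)(+2.3)+(7.4 × 10⁻⁴)(+1.43) = 6.7 × 10⁻⁴ → stable
  136–151 m: −αΔT+βΔS = −(1.7 × 10⁻⁴)(-1.9)+(7.4 × 10⁻⁴)(-1.24) = -5.9 × 10⁻⁴ → UNSTABLE
  151–220 m: −αΔT+βΔS = −(1.7 × 10⁻⁴)(+1.8)+(7.4 × 10⁻⁴)(+1.30) = 6.6 × 10⁻⁴ → stable
The 136–151 m interval has Δρ < 0: lighter water underlies denser water.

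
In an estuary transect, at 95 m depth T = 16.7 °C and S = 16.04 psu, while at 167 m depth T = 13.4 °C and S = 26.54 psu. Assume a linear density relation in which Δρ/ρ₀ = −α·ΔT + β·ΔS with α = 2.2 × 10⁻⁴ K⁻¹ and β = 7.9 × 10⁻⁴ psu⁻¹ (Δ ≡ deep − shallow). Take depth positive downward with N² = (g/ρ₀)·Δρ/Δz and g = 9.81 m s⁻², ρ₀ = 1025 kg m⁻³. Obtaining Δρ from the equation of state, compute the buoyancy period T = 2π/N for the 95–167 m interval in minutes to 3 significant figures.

2.99 min

ΔT = -3.3 K, ΔS = +10.50 psu (deep − shallow).
Δρ/ρ₀ = −αΔT + βΔS = 7.26 × 10⁻⁴ + 8.295 × 10⁻³ = 9.021 × 10⁻³, so Δρ ≈ 9.247 kg m⁻³.
N² = (g/ρ₀)·Δρ/Δz = g·(Δρ/ρ₀)/Δz = 9.81 × 9.021 × 10⁻³ / 72 = 1.2291 × 10⁻³ s⁻².
N = √(1.2291 × 10⁻³) = 0.035059 rad s⁻¹ → T = 2π/N = 179.22 s = 2.9870 min ≈ 2.99 min.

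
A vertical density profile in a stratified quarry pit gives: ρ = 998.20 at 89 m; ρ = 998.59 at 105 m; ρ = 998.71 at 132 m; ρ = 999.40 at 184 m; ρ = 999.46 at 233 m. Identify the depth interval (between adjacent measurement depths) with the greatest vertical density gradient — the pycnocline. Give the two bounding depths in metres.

89–105 m

Compute the density gradient over each adjacent pair:
  89–105 m: Δρ/Δz = 0.39/16 = 0.024 kg m⁻⁴
  105–132 m: Δρ/Δz = 0.12/27 = 4.4 × 10⁻³ kg m⁻⁴
  132–184 m: Δρ/Δz = 0.69/52 = 0.013 kg m⁻⁴
  184–233 m: Δρ/Δz = 0.06/49 = 1.2 × 10⁻³ kg m⁻⁴
The largest gradient is in the 89–105 m interval — the pycnocline.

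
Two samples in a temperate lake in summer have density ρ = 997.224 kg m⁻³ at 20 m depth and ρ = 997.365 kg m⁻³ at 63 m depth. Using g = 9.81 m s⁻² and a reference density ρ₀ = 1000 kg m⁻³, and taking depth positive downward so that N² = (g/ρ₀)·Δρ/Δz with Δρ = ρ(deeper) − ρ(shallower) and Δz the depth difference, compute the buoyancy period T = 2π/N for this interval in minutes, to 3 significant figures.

18.5 min

Δρ = 997.365 − 997.224 = 0.141 kg m⁻³ over Δz = 63 − 20 = 43 m.
N² = (9.81/1000) × (0.141/43) = 3.2168 × 10⁻⁵ s⁻².
N = √(3.2168 × 10⁻⁵) = 5.6717 × 10⁻³ rad s⁻¹, so T = 2π/N = 1.1078 × 10³ s = 18.463 min ≈ 18.5 min.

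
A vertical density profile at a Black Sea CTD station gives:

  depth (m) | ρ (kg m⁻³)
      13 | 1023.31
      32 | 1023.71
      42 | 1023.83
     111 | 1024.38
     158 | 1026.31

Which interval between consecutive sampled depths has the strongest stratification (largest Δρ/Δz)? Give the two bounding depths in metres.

Compute the density gradient over each adjacent pair:
  13–32 m: Δρ/Δz = 0.40/19 = 0.021 kg m⁻⁴
  32–42 m: Δρ/Δz = 0.12/10 = 0.012 kg m⁻⁴
  42–111 m: Δρ/Δz = 0.55/69 = 8.0 × 10⁻³ kg m⁻⁴
  111–158 m: Δρ/Δz = 1.93/47 = 0.041 kg m⁻⁴
The largest gradient is in the 111–158 m interval — the pycnocline.

111–158 m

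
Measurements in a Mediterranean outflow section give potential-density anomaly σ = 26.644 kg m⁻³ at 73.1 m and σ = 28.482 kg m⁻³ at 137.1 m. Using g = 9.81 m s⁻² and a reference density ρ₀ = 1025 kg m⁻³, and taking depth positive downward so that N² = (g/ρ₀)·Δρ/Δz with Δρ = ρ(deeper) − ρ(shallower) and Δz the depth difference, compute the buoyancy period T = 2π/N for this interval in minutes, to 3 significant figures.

6.32 min

Δρ = 1028.482 − 1026.644 = 1.838 kg m⁻³ over Δz = 137.1 − 73.1 = 64 m.
N² = (9.81/1025) × (1.838/64) = 2.7486 × 10⁻⁴ s⁻².
N = √(2.7486 × 10⁻⁴) = 0.016579 rad s⁻¹, so T = 2π/N = 378.98 s = 6.3163 min ≈ 6.32 min.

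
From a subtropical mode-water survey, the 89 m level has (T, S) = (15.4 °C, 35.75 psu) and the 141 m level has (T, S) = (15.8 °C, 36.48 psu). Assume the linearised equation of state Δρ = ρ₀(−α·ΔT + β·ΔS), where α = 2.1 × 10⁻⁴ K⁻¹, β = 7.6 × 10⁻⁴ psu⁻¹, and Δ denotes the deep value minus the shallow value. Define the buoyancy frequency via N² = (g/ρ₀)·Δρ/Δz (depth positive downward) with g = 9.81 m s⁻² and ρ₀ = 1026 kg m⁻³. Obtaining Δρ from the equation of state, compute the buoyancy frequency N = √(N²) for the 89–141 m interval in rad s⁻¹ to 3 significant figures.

ΔT = +0.4 K, ΔS = +0.73 psu (deep − shallow).
Δρ/ρ₀ = −αΔT + βΔS = -8.40 × 10⁻⁵ + 5.548 × 10⁻⁴ = 4.708 × 10⁻⁴, so Δρ ≈ 0.4830 kg m⁻³.
N² = (g/ρ₀)·Δρ/Δz = g·(Δρ/ρ₀)/Δz = 9.81 × 4.708 × 10⁻⁴ / 52 = 8.8818 × 10⁻⁵ s⁻².
N = √(8.8818 × 10⁻⁵) = 9.4243 × 10⁻³ rad s⁻¹ ≈ 9.42 × 10⁻³ rad s⁻¹.

9.42 × 10⁻³ rad s⁻¹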